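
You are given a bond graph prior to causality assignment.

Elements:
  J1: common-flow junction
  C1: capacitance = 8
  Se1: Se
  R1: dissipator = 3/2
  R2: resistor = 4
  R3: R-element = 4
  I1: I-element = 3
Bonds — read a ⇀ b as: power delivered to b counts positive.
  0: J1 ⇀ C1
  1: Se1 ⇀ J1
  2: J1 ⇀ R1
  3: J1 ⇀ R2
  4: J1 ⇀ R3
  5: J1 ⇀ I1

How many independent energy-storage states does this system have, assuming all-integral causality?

2  (C1, I1 all integral)

#1 →J1  (Se1 (Se) sets effort on bond)
#0 →J1  (C1 outputs effort q/C1)
#5 →I1  (I1 outputs flow p/I1)
#2 →J1  (common-f at J1 fixed by 5)
#3 →J1  (1-jn J1 has f-setter on 5)
#4 →J1  (J1 flow already set via bond 5)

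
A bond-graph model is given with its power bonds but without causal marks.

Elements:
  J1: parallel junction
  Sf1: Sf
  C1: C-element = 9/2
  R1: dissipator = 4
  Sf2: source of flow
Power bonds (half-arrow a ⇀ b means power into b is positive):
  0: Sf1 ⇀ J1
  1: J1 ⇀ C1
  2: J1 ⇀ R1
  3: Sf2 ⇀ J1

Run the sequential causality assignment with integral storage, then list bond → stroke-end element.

β0 |Sf1  (source Sf1 imposes f)
β3 |Sf2  (Sf2 (Sf) sets flow on bond)
β1 |J1  (C1: C, integral causality)
β2 |R1  (0-jn J1 has e-setter on 1)

b0 stroke at Sf1
b1 stroke at J1
b2 stroke at R1
b3 stroke at Sf2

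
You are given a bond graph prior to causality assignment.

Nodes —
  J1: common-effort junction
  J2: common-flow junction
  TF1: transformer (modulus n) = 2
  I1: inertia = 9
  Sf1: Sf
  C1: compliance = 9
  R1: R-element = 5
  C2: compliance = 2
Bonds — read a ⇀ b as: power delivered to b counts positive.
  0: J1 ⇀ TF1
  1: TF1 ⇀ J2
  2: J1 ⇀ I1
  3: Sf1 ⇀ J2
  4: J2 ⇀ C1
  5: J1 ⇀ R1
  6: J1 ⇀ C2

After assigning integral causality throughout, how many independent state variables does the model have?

3  (C1, C2, I1 all integral)

#3 |Sf1  (Sf1 fixes flow; stroke at Sf1)
#1 |J2  (J2: bond 3 brought flow, rest push out)
#4 |J2  (J2: bond 3 brought flow, rest push out)
#0 |TF1  (TF1 one-in-one-out from 1)
#2 |I1  (I1: I, integral causality)
#6 |J1  (C2 integral (e out))
#5 |R1  (0-jn J1 has e-setter on 6)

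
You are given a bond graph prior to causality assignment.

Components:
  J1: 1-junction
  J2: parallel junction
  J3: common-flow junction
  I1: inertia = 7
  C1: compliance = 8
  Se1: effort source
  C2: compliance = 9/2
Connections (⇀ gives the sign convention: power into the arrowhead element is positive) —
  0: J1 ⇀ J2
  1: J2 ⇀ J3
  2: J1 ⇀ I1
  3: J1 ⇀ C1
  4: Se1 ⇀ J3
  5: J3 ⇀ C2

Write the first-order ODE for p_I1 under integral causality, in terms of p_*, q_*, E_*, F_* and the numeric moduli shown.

dp_I1/dt = E_Se1 - q_C1/8 - 2*q_C2/9

β4 stroke→J3  (Se1 fixes effort; stroke away)
β2 stroke→I1  (I1 integral (f out))
β0 stroke→J1  (1-jn J1 has f-setter on 2)
β3 stroke→J1  (J1 flow already set via bond 2)
β1 stroke→J2  (J2: last free bond brings effort in)
β5 stroke→J3  (J3: bond 1 brought flow, rest push out)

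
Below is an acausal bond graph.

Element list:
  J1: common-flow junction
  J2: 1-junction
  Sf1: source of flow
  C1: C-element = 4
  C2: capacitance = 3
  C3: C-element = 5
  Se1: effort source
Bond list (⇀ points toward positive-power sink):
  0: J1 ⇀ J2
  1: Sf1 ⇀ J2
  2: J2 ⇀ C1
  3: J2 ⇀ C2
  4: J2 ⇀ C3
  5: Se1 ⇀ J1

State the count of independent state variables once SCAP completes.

3  (C1, C2, C3 all integral)

#1 stroke at Sf1  (Sf1 fixes flow; stroke at Sf1)
#5 stroke at J1  (Se1 (Se) sets effort on bond)
#0 stroke at J2  (J1: last free bond brings flow in)
#2 stroke at J2  (J2 flow already set via bond 1)
#3 stroke at J2  (J2: bond 1 brought flow, rest push out)
#4 stroke at J2  (common-f at J2 fixed by 1)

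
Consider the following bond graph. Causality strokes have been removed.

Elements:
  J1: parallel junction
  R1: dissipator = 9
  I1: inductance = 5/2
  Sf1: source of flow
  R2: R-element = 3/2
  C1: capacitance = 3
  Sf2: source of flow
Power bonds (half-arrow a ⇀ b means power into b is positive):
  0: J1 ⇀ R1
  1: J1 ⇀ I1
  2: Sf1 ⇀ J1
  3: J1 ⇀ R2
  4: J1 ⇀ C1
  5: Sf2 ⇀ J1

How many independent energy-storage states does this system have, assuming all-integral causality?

bond 2 stroke at Sf1  (Sf1 fixes flow; stroke at Sf1)
bond 5 stroke at Sf2  (Sf2: flow source, stroke at near end)
bond 1 stroke at I1  (I1 outputs flow p/I1)
bond 4 stroke at J1  (C1 outputs effort q/C1)
bond 0 stroke at R1  (J1: bond 4 brought effort, rest push out)
bond 3 stroke at R2  (J1: bond 4 brought effort, rest push out)

2  (C1, I1 all integral)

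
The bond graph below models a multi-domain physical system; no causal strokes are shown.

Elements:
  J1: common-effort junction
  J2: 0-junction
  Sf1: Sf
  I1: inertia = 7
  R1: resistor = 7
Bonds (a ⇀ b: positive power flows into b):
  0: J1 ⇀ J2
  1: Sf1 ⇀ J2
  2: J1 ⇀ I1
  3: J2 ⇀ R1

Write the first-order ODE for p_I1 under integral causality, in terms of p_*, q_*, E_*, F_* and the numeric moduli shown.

b1 stroke at Sf1  (Sf1: flow source, stroke at near end)
b2 stroke at I1  (prefer integral on I1)
b0 stroke at J1  (J1 needs exactly one e-in)
b3 stroke at J2  (closing 0-jn rule on J2)

dp_I1/dt = 7*F_Sf1 - p_I1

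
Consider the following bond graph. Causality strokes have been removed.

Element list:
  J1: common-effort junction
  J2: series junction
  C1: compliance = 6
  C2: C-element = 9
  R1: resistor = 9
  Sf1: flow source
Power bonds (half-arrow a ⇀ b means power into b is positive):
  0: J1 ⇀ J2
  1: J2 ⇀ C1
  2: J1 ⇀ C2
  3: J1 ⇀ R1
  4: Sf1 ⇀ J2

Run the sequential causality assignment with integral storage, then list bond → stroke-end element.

#4 stroke→Sf1  (Sf1 (Sf) sets flow on bond)
#0 stroke→J2  (1-jn J2 has f-setter on 4)
#1 stroke→J2  (1-jn J2 has f-setter on 4)
#2 stroke→J1  (prefer integral on C2)
#3 stroke→R1  (0-jn J1 has e-setter on 2)

β0 →J2
β1 →J2
β2 →J1
β3 →R1
β4 →Sf1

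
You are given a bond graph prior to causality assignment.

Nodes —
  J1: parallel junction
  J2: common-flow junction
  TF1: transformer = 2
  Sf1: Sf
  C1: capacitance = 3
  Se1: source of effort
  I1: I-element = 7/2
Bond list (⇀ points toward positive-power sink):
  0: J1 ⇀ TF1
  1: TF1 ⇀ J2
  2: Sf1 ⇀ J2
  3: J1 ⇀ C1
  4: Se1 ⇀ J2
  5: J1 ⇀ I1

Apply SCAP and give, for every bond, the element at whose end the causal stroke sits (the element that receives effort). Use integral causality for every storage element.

β2 →Sf1  (source Sf1 imposes f)
β4 →J2  (Se1: effort source, stroke at far end)
β1 →J2  (1-jn J2 has f-setter on 2)
β0 →TF1  (TF TF1: opposite of bond 1)
β3 →J1  (C1 integral (e out))
β5 →I1  (J1: bond 3 brought effort, rest push out)

b0 |TF1
b1 |J2
b2 |Sf1
b3 |J1
b4 |J2
b5 |I1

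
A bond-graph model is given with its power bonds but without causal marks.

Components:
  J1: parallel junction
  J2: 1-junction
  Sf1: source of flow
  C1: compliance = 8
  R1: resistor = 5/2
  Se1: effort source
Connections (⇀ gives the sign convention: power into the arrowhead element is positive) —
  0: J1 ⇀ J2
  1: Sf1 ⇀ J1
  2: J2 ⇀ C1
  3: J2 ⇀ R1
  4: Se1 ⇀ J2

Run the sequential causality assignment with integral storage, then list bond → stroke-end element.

bond 1 stroke→Sf1  (Sf1 fixes flow; stroke at Sf1)
bond 4 stroke→J2  (source Se1 imposes e)
bond 0 stroke→J1  (closing 0-jn rule on J1)
bond 2 stroke→J2  (J2: bond 0 brought flow, rest push out)
bond 3 stroke→J2  (common-f at J2 fixed by 0)

β0 |J1
β1 |Sf1
β2 |J2
β3 |J2
β4 |J2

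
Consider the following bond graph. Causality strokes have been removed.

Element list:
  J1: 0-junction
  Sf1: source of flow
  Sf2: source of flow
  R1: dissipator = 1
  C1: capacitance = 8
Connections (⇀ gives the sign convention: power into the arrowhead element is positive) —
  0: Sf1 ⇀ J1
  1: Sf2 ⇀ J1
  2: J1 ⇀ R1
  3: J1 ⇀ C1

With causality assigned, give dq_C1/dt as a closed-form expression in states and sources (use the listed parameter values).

dq_C1/dt = F_Sf1 + F_Sf2 - q_C1/8

#0 →Sf1  (Sf1 fixes flow; stroke at Sf1)
#1 →Sf2  (Sf2 fixes flow; stroke at Sf2)
#3 →J1  (C1: C, integral causality)
#2 →R1  (J1 effort already set via bond 3)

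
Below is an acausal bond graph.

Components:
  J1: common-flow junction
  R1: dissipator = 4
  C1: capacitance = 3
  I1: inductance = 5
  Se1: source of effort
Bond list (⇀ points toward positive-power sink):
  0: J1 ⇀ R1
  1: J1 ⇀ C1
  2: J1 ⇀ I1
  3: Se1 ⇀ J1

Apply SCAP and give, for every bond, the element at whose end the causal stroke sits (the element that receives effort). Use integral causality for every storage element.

bond 3 →J1  (Se1 (Se) sets effort on bond)
bond 1 →J1  (C1 outputs effort q/C1)
bond 2 →I1  (I1: I, integral causality)
bond 0 →J1  (J1: bond 2 brought flow, rest push out)

β0 |J1
β1 |J1
β2 |I1
β3 |J1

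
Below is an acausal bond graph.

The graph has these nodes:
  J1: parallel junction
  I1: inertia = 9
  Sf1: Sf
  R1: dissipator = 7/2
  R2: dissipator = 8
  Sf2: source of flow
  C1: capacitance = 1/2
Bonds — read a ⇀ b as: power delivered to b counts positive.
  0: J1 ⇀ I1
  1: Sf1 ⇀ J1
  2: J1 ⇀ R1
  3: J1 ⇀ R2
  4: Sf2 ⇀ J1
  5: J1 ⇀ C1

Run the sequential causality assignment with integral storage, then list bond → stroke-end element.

bond 1 →Sf1  (Sf1 (Sf) sets flow on bond)
bond 4 →Sf2  (Sf2 (Sf) sets flow on bond)
bond 0 →I1  (I1: I, integral causality)
bond 5 →J1  (prefer integral on C1)
bond 2 →R1  (common-e at J1 fixed by 5)
bond 3 →R2  (0-jn J1 has e-setter on 5)

β0 stroke→I1
β1 stroke→Sf1
β2 stroke→R1
β3 stroke→R2
β4 stroke→Sf2
β5 stroke→J1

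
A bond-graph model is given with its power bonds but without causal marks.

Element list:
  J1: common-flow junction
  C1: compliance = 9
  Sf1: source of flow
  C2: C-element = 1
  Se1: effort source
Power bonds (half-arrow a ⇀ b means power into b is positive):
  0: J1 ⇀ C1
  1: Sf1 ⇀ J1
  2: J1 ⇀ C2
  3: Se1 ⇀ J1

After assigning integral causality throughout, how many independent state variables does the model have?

2  (C1, C2 all integral)

bond 1 stroke at Sf1  (Sf1 fixes flow; stroke at Sf1)
bond 3 stroke at J1  (Se1 fixes effort; stroke away)
bond 0 stroke at J1  (1-jn J1 has f-setter on 1)
bond 2 stroke at J1  (J1 flow already set via bond 1)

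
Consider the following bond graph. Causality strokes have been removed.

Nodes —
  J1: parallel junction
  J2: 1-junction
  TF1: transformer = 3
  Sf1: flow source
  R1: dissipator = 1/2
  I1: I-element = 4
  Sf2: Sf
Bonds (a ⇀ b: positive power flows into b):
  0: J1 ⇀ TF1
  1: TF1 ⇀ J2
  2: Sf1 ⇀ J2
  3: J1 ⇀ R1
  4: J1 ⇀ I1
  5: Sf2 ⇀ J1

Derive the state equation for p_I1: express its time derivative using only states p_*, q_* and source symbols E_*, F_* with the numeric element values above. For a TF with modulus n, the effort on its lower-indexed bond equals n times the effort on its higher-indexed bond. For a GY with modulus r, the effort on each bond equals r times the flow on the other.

dp_I1/dt = -F_Sf1/6 + F_Sf2/2 - p_I1/8

bond 2 |Sf1  (Sf1: flow source, stroke at near end)
bond 5 |Sf2  (Sf2 fixes flow; stroke at Sf2)
bond 1 |J2  (J2: bond 2 brought flow, rest push out)
bond 0 |TF1  (through TF1, causality passes straight; one stroke at TF1)
bond 4 |I1  (I1 outputs flow p/I1)
bond 3 |J1  (J1 needs exactly one e-in)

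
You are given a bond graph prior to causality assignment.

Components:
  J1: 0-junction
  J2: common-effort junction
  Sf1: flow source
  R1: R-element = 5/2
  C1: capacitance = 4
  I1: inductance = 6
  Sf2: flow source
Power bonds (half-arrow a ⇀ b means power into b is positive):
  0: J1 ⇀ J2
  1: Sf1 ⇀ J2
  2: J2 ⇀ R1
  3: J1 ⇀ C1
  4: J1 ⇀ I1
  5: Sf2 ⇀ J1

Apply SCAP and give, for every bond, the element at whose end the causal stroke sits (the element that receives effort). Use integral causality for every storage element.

β0 stroke at J2
β1 stroke at Sf1
β2 stroke at R1
β3 stroke at J1
β4 stroke at I1
β5 stroke at Sf2

bond 1 stroke→Sf1  (Sf1 (Sf) sets flow on bond)
bond 5 stroke→Sf2  (source Sf2 imposes f)
bond 3 stroke→J1  (C1 integral (e out))
bond 0 stroke→J2  (J1 effort already set via bond 3)
bond 4 stroke→I1  (common-e at J1 fixed by 3)
bond 2 stroke→R1  (J2 effort already set via bond 0)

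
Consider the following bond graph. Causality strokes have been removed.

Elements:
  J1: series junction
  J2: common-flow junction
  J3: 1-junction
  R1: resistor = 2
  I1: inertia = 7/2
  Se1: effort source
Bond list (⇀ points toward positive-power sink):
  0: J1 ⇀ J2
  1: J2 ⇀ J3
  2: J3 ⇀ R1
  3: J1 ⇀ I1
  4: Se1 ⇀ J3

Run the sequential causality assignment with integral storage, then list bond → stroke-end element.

bond 4 →J3  (source Se1 imposes e)
bond 3 →I1  (I1: I, integral causality)
bond 0 →J1  (common-f at J1 fixed by 3)
bond 1 →J2  (J2: bond 0 brought flow, rest push out)
bond 2 →J3  (common-f at J3 fixed by 1)

b0 →J1
b1 →J2
b2 →J3
b3 →I1
b4 →J3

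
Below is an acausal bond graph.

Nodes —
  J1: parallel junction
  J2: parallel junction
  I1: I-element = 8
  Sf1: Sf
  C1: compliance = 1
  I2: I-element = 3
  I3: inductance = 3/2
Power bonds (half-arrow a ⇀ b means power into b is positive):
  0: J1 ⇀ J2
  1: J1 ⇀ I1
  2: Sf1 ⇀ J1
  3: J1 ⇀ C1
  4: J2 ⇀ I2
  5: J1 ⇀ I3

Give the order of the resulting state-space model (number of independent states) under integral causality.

4  (C1, I1, I2, I3 all integral)

#2 |Sf1  (Sf1 (Sf) sets flow on bond)
#1 |I1  (I1 integral (f out))
#3 |J1  (C1 integral (e out))
#0 |J2  (J1: bond 3 brought effort, rest push out)
#5 |I3  (common-e at J1 fixed by 3)
#4 |I2  (J2: bond 0 brought effort, rest push out)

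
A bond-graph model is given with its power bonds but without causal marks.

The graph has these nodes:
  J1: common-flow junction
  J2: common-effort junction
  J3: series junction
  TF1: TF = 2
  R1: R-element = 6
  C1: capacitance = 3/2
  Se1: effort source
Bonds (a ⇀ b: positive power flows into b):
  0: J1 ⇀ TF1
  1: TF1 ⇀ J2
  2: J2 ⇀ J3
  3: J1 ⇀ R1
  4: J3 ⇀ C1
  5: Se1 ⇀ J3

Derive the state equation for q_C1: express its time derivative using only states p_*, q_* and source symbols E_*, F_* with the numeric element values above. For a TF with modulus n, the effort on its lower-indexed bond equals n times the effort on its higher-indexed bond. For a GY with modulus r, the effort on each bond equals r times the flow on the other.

b5 stroke at J3  (Se1 (Se) sets effort on bond)
b4 stroke at J3  (C1: C, integral causality)
b2 stroke at J2  (only one flow-in slot at J3)
b1 stroke at TF1  (0-jn J2 has e-setter on 2)
b0 stroke at J1  (TF TF1: opposite of bond 1)
b3 stroke at R1  (J1 needs exactly one f-in)

dq_C1/dt = 2*E_Se1/3 - 4*q_C1/9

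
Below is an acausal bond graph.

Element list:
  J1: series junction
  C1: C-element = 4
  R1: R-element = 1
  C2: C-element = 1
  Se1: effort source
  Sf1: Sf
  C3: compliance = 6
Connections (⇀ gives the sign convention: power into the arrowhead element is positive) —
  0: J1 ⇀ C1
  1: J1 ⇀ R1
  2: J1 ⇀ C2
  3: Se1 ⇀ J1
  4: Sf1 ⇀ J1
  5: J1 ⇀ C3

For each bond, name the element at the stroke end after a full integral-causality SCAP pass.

b3 stroke at J1  (source Se1 imposes e)
b4 stroke at Sf1  (Sf1: flow source, stroke at near end)
b0 stroke at J1  (J1: bond 4 brought flow, rest push out)
b1 stroke at J1  (common-f at J1 fixed by 4)
b2 stroke at J1  (1-jn J1 has f-setter on 4)
b5 stroke at J1  (1-jn J1 has f-setter on 4)

b0 stroke at J1
b1 stroke at J1
b2 stroke at J1
b3 stroke at J1
b4 stroke at Sf1
b5 stroke at J1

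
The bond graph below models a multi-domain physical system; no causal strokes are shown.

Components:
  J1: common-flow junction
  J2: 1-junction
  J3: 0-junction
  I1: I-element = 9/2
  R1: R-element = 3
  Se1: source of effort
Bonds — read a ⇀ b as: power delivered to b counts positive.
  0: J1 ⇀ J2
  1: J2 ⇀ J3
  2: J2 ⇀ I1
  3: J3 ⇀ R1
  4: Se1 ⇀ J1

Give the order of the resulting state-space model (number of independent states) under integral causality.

bond 4 stroke→J1  (Se1: effort source, stroke at far end)
bond 0 stroke→J2  (J1: last free bond brings flow in)
bond 2 stroke→I1  (I1: I, integral causality)
bond 1 stroke→J2  (1-jn J2 has f-setter on 2)
bond 3 stroke→J3  (J3 needs exactly one e-in)

1  (I1 all integral)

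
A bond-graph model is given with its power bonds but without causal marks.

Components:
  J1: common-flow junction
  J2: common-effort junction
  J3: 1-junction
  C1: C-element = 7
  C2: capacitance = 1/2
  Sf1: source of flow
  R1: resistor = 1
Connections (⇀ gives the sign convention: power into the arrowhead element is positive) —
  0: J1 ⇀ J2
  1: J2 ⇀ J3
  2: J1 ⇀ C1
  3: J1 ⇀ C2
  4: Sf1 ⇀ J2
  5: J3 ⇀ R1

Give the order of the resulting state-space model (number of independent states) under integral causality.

2  (C1, C2 all integral)

β4 |Sf1  (Sf1 (Sf) sets flow on bond)
β2 |J1  (C1: C, integral causality)
β3 |J1  (C2 integral (e out))
β0 |J2  (J1: last free bond brings flow in)
β1 |J3  (0-jn J2 has e-setter on 0)
β5 |R1  (only one flow-in slot at J3)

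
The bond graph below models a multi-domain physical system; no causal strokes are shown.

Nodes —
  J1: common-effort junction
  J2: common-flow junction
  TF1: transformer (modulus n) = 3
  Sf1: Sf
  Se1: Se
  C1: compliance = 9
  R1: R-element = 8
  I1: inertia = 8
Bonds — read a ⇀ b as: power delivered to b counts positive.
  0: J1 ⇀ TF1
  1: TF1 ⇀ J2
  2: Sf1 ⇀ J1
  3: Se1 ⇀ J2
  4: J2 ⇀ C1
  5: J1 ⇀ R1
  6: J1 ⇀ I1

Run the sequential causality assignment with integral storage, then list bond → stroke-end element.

#0 stroke at J1
#1 stroke at TF1
#2 stroke at Sf1
#3 stroke at J2
#4 stroke at J2
#5 stroke at R1
#6 stroke at I1

b2 →Sf1  (source Sf1 imposes f)
b3 →J2  (Se1 (Se) sets effort on bond)
b4 →J2  (C1: C, integral causality)
b1 →TF1  (only one flow-in slot at J2)
b0 →J1  (TF TF1: opposite of bond 1)
b5 →R1  (common-e at J1 fixed by 0)
b6 →I1  (common-e at J1 fixed by 0)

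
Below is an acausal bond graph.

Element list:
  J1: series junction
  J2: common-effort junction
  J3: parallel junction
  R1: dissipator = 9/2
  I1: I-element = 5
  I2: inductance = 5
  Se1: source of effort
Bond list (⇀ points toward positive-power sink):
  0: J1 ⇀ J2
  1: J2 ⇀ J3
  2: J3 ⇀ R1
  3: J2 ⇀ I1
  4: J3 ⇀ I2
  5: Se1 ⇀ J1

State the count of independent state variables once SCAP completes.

#5 stroke at J1  (source Se1 imposes e)
#0 stroke at J2  (only one flow-in slot at J1)
#1 stroke at J3  (common-e at J2 fixed by 0)
#3 stroke at I1  (common-e at J2 fixed by 0)
#2 stroke at R1  (J3: bond 1 brought effort, rest push out)
#4 stroke at I2  (common-e at J3 fixed by 1)

2  (I1, I2 all integral)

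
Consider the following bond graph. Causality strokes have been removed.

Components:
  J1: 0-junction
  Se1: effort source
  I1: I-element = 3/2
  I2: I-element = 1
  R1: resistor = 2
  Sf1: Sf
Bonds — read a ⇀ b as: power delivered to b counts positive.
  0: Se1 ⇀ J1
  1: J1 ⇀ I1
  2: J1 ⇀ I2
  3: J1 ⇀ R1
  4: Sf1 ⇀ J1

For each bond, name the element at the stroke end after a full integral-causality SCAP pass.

#0 stroke at J1
#1 stroke at I1
#2 stroke at I2
#3 stroke at R1
#4 stroke at Sf1

bond 0 stroke at J1  (source Se1 imposes e)
bond 4 stroke at Sf1  (Sf1 fixes flow; stroke at Sf1)
bond 1 stroke at I1  (J1: bond 0 brought effort, rest push out)
bond 2 stroke at I2  (0-jn J1 has e-setter on 0)
bond 3 stroke at R1  (0-jn J1 has e-setter on 0)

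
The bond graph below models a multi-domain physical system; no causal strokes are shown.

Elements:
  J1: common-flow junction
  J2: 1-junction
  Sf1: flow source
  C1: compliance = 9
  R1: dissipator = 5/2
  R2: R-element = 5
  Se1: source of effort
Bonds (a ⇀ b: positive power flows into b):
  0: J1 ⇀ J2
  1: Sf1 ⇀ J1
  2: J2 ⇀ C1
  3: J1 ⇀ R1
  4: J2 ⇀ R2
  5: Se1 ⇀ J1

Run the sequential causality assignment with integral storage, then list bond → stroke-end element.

b0 stroke at J1
b1 stroke at Sf1
b2 stroke at J2
b3 stroke at J1
b4 stroke at J2
b5 stroke at J1

β1 →Sf1  (Sf1 (Sf) sets flow on bond)
β5 →J1  (Se1: effort source, stroke at far end)
β0 →J1  (J1: bond 1 brought flow, rest push out)
β3 →J1  (J1: bond 1 brought flow, rest push out)
β2 →J2  (common-f at J2 fixed by 0)
β4 →J2  (common-f at J2 fixed by 0)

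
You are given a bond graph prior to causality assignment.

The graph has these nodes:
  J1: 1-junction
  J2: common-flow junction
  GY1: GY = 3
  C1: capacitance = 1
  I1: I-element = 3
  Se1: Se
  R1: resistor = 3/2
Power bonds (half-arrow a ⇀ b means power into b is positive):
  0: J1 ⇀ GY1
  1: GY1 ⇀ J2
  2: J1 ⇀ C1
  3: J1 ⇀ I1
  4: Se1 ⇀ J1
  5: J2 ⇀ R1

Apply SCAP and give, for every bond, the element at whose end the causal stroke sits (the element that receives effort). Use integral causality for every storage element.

b4 →J1  (Se1 fixes effort; stroke away)
b2 →J1  (C1 outputs effort q/C1)
b3 →I1  (prefer integral on I1)
b0 →J1  (1-jn J1 has f-setter on 3)
b1 →J2  (GY1 both-in/both-out from 0)
b5 →R1  (J2: last free bond brings flow in)

b0 stroke at J1
b1 stroke at J2
b2 stroke at J1
b3 stroke at I1
b4 stroke at J1
b5 stroke at R1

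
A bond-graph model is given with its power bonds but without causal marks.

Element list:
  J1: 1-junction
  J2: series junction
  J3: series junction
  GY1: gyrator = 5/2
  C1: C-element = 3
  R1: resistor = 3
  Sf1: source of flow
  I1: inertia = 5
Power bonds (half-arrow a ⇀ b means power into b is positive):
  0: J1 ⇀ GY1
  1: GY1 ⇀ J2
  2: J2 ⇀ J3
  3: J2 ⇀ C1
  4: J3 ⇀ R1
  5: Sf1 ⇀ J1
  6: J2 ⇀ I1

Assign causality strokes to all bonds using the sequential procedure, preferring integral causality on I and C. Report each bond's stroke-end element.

β5 stroke at Sf1  (Sf1 (Sf) sets flow on bond)
β0 stroke at J1  (J1 flow already set via bond 5)
β1 stroke at J2  (through GY1, causality inverts; strokes same side of GY1)
β3 stroke at J2  (C1 outputs effort q/C1)
β6 stroke at I1  (I1 integral (f out))
β2 stroke at J2  (J2 flow already set via bond 6)
β4 stroke at J3  (J3: bond 2 brought flow, rest push out)

#0 stroke→J1
#1 stroke→J2
#2 stroke→J2
#3 stroke→J2
#4 stroke→J3
#5 stroke→Sf1
#6 stroke→I1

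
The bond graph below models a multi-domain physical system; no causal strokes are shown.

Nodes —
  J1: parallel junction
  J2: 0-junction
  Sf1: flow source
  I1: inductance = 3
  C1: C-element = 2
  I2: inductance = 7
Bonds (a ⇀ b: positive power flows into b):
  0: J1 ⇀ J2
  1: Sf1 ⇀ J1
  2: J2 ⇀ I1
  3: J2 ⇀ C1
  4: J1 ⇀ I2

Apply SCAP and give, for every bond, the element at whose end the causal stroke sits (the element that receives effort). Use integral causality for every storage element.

bond 1 →Sf1  (Sf1 (Sf) sets flow on bond)
bond 2 →I1  (I1 integral (f out))
bond 3 →J2  (C1 outputs effort q/C1)
bond 0 →J1  (0-jn J2 has e-setter on 3)
bond 4 →I2  (J1: bond 0 brought effort, rest push out)

β0 stroke at J1
β1 stroke at Sf1
β2 stroke at I1
β3 stroke at J2
β4 stroke at I2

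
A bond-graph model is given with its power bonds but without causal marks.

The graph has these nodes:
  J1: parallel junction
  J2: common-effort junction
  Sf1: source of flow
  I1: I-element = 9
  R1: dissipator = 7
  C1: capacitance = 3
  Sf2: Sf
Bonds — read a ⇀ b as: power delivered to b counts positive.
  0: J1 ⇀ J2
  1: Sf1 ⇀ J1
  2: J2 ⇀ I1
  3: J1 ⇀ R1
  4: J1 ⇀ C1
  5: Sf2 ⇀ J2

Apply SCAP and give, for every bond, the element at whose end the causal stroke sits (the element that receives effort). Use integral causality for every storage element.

b0 →J2
b1 →Sf1
b2 →I1
b3 →R1
b4 →J1
b5 →Sf2

bond 1 →Sf1  (Sf1: flow source, stroke at near end)
bond 5 →Sf2  (source Sf2 imposes f)
bond 2 →I1  (I1: I, integral causality)
bond 0 →J2  (J2: last free bond brings effort in)
bond 4 →J1  (prefer integral on C1)
bond 3 →R1  (common-e at J1 fixed by 4)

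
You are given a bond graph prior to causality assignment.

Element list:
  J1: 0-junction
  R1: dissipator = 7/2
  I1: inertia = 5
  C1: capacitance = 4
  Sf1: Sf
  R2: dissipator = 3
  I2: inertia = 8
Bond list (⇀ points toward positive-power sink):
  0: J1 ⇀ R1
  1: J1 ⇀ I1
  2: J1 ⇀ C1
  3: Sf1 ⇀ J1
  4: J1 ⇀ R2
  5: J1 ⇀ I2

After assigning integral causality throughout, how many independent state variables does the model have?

#3 |Sf1  (source Sf1 imposes f)
#1 |I1  (I1: I, integral causality)
#2 |J1  (C1: C, integral causality)
#0 |R1  (0-jn J1 has e-setter on 2)
#4 |R2  (J1: bond 2 brought effort, rest push out)
#5 |I2  (J1 effort already set via bond 2)

3  (C1, I1, I2 all integral)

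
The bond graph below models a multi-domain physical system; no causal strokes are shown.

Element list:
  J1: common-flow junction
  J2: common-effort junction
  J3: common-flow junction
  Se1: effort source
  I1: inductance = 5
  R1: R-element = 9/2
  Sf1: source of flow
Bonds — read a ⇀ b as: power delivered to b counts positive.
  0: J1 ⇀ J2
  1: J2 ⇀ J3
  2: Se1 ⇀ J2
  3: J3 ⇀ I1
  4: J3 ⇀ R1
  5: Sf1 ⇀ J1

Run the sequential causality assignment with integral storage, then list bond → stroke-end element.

bond 0 stroke→J1
bond 1 stroke→J3
bond 2 stroke→J2
bond 3 stroke→I1
bond 4 stroke→J3
bond 5 stroke→Sf1

β2 →J2  (Se1 (Se) sets effort on bond)
β5 →Sf1  (Sf1 (Sf) sets flow on bond)
β0 →J1  (J1: bond 5 brought flow, rest push out)
β1 →J3  (common-e at J2 fixed by 2)
β3 →I1  (I1 integral (f out))
β4 →J3  (common-f at J3 fixed by 3)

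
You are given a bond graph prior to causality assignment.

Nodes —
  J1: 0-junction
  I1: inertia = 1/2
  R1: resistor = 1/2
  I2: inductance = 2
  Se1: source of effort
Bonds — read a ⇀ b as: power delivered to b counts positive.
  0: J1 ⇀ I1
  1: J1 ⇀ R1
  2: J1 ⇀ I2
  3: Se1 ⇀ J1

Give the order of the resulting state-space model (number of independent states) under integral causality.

β3 →J1  (source Se1 imposes e)
β0 →I1  (J1: bond 3 brought effort, rest push out)
β1 →R1  (0-jn J1 has e-setter on 3)
β2 →I2  (common-e at J1 fixed by 3)

2  (I1, I2 all integral)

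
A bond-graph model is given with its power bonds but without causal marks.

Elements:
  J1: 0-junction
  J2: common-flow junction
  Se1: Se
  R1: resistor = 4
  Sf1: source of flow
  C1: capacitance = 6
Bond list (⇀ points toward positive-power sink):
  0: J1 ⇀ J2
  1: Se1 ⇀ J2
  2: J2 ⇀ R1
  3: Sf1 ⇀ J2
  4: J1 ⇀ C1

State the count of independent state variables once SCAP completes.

1  (C1 all integral)

#1 →J2  (Se1: effort source, stroke at far end)
#3 →Sf1  (source Sf1 imposes f)
#0 →J2  (J2 flow already set via bond 3)
#2 →J2  (J2: bond 3 brought flow, rest push out)
#4 →J1  (only one effort-in slot at J1)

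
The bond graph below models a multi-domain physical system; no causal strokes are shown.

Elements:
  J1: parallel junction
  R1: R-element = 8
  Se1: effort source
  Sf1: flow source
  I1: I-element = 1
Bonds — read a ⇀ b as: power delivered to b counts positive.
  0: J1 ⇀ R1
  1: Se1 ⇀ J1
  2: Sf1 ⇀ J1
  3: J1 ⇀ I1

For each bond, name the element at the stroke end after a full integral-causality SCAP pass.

#1 |J1  (Se1 fixes effort; stroke away)
#2 |Sf1  (source Sf1 imposes f)
#0 |R1  (J1 effort already set via bond 1)
#3 |I1  (common-e at J1 fixed by 1)

b0 |R1
b1 |J1
b2 |Sf1
b3 |I1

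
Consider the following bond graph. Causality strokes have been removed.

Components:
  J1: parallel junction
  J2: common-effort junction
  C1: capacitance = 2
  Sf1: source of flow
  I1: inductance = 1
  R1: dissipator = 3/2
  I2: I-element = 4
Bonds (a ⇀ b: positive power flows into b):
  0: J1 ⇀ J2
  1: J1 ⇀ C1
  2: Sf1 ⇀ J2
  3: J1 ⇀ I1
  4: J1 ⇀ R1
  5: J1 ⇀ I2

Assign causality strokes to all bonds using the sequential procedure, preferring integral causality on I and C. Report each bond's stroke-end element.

bond 2 |Sf1  (Sf1 (Sf) sets flow on bond)
bond 0 |J2  (only one effort-in slot at J2)
bond 1 |J1  (prefer integral on C1)
bond 3 |I1  (0-jn J1 has e-setter on 1)
bond 4 |R1  (J1: bond 1 brought effort, rest push out)
bond 5 |I2  (0-jn J1 has e-setter on 1)

bond 0 stroke at J2
bond 1 stroke at J1
bond 2 stroke at Sf1
bond 3 stroke at I1
bond 4 stroke at R1
bond 5 stroke at I2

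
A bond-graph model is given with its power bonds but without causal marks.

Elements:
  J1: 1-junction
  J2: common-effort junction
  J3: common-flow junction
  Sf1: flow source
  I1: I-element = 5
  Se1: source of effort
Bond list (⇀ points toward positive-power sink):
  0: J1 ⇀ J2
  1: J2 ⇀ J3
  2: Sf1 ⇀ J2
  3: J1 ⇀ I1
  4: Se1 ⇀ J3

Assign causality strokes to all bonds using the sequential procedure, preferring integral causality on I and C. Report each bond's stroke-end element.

b0 stroke at J1
b1 stroke at J2
b2 stroke at Sf1
b3 stroke at I1
b4 stroke at J3

#2 stroke at Sf1  (Sf1 (Sf) sets flow on bond)
#4 stroke at J3  (Se1 (Se) sets effort on bond)
#1 stroke at J2  (J3: last free bond brings flow in)
#0 stroke at J1  (J2: bond 1 brought effort, rest push out)
#3 stroke at I1  (closing 1-jn rule on J1)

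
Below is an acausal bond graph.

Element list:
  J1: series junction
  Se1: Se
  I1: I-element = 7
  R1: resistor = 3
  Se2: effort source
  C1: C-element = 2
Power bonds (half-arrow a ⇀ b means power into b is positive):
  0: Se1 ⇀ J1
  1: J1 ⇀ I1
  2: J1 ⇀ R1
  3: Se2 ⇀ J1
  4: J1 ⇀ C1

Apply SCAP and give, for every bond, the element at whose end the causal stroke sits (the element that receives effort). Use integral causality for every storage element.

bond 0 →J1
bond 1 →I1
bond 2 →J1
bond 3 →J1
bond 4 →J1

b0 stroke at J1  (source Se1 imposes e)
b3 stroke at J1  (source Se2 imposes e)
b1 stroke at I1  (prefer integral on I1)
b2 stroke at J1  (J1: bond 1 brought flow, rest push out)
b4 stroke at J1  (J1 flow already set via bond 1)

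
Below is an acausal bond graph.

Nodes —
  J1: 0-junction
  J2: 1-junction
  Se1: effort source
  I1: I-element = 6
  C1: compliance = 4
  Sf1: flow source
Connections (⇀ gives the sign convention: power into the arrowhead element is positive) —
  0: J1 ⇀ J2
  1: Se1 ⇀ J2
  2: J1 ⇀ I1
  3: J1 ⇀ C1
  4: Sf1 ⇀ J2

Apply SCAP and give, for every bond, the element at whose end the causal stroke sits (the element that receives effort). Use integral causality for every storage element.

#1 stroke at J2  (source Se1 imposes e)
#4 stroke at Sf1  (Sf1: flow source, stroke at near end)
#0 stroke at J2  (J2 flow already set via bond 4)
#2 stroke at I1  (I1: I, integral causality)
#3 stroke at J1  (only one effort-in slot at J1)

bond 0 stroke→J2
bond 1 stroke→J2
bond 2 stroke→I1
bond 3 stroke→J1
bond 4 stroke→Sf1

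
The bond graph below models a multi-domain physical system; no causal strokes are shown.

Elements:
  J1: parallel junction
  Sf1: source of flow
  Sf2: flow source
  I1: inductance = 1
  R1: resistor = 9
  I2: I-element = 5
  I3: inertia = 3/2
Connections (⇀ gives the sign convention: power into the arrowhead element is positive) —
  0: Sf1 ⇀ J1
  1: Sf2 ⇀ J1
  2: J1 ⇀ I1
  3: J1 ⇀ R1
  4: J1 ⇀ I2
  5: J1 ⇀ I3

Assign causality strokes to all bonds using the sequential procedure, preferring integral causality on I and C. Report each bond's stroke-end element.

#0 stroke at Sf1
#1 stroke at Sf2
#2 stroke at I1
#3 stroke at J1
#4 stroke at I2
#5 stroke at I3

β0 stroke→Sf1  (Sf1: flow source, stroke at near end)
β1 stroke→Sf2  (Sf2 fixes flow; stroke at Sf2)
β2 stroke→I1  (prefer integral on I1)
β4 stroke→I2  (prefer integral on I2)
β5 stroke→I3  (I3 outputs flow p/I3)
β3 stroke→J1  (closing 0-jn rule on J1)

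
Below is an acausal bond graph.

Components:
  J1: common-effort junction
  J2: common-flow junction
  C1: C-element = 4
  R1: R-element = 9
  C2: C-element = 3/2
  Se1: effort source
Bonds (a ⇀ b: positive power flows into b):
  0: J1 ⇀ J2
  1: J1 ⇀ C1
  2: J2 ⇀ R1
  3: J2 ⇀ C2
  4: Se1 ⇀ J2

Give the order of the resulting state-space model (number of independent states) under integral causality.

2  (C1, C2 all integral)

b4 |J2  (source Se1 imposes e)
b1 |J1  (prefer integral on C1)
b0 |J2  (0-jn J1 has e-setter on 1)
b3 |J2  (prefer integral on C2)
b2 |R1  (only one flow-in slot at J2)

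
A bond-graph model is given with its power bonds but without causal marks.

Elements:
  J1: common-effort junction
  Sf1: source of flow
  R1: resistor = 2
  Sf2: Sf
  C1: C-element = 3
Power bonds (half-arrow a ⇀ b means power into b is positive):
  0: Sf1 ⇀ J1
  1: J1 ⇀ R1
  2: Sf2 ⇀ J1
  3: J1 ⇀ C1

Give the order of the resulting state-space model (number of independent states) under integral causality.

bond 0 →Sf1  (source Sf1 imposes f)
bond 2 →Sf2  (source Sf2 imposes f)
bond 3 →J1  (prefer integral on C1)
bond 1 →R1  (common-e at J1 fixed by 3)

1  (C1 all integral)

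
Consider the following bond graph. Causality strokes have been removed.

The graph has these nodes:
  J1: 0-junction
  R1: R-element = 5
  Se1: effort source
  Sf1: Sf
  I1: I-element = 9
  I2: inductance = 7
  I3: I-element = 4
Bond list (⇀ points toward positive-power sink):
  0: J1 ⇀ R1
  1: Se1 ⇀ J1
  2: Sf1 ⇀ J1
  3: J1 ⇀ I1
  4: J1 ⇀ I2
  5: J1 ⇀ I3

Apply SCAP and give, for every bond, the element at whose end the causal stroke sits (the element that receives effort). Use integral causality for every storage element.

b0 stroke→R1
b1 stroke→J1
b2 stroke→Sf1
b3 stroke→I1
b4 stroke→I2
b5 stroke→I3

β1 stroke at J1  (Se1: effort source, stroke at far end)
β2 stroke at Sf1  (Sf1 (Sf) sets flow on bond)
β0 stroke at R1  (J1: bond 1 brought effort, rest push out)
β3 stroke at I1  (0-jn J1 has e-setter on 1)
β4 stroke at I2  (common-e at J1 fixed by 1)
β5 stroke at I3  (common-e at J1 fixed by 1)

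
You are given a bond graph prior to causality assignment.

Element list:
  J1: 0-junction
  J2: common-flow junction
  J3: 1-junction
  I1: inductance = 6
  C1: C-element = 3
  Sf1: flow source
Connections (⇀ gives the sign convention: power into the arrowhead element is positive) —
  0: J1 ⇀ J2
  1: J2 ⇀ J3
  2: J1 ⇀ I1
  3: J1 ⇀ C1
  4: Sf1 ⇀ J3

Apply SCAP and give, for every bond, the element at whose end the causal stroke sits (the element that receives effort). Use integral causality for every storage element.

β4 →Sf1  (source Sf1 imposes f)
β1 →J3  (1-jn J3 has f-setter on 4)
β0 →J2  (J2 flow already set via bond 1)
β2 →I1  (prefer integral on I1)
β3 →J1  (only one effort-in slot at J1)

bond 0 →J2
bond 1 →J3
bond 2 →I1
bond 3 →J1
bond 4 →Sf1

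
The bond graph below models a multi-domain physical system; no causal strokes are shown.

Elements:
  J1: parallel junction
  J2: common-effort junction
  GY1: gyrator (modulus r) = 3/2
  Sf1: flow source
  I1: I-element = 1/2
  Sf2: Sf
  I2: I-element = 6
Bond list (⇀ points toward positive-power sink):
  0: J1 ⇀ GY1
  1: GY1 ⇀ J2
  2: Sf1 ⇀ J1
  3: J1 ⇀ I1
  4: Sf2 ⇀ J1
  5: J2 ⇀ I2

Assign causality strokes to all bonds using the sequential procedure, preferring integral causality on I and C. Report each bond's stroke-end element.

#0 →J1
#1 →J2
#2 →Sf1
#3 →I1
#4 →Sf2
#5 →I2

β2 stroke at Sf1  (Sf1: flow source, stroke at near end)
β4 stroke at Sf2  (Sf2: flow source, stroke at near end)
β3 stroke at I1  (prefer integral on I1)
β0 stroke at J1  (J1: last free bond brings effort in)
β1 stroke at J2  (GY1: gyrator matches bond 0)
β5 stroke at I2  (0-jn J2 has e-setter on 1)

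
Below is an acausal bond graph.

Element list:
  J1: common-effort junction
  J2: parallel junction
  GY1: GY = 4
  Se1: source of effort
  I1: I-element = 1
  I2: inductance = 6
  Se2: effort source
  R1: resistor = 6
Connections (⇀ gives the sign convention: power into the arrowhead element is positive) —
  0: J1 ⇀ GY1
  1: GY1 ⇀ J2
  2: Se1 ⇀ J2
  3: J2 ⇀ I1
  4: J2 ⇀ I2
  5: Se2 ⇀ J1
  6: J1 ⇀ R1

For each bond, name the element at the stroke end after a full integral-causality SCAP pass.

b2 stroke at J2  (Se1 fixes effort; stroke away)
b5 stroke at J1  (source Se2 imposes e)
b0 stroke at GY1  (J1: bond 5 brought effort, rest push out)
b6 stroke at R1  (common-e at J1 fixed by 5)
b1 stroke at GY1  (0-jn J2 has e-setter on 2)
b3 stroke at I1  (0-jn J2 has e-setter on 2)
b4 stroke at I2  (J2: bond 2 brought effort, rest push out)

β0 →GY1
β1 →GY1
β2 →J2
β3 →I1
β4 →I2
β5 →J1
β6 →R1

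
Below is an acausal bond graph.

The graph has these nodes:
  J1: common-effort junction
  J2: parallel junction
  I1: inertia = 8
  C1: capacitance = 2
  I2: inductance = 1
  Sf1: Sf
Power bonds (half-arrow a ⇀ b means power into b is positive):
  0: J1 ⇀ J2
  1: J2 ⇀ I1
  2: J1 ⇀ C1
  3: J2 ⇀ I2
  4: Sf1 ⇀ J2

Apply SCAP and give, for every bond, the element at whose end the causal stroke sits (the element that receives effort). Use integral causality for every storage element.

bond 0 stroke→J2
bond 1 stroke→I1
bond 2 stroke→J1
bond 3 stroke→I2
bond 4 stroke→Sf1

b4 stroke→Sf1  (Sf1: flow source, stroke at near end)
b1 stroke→I1  (prefer integral on I1)
b2 stroke→J1  (prefer integral on C1)
b0 stroke→J2  (common-e at J1 fixed by 2)
b3 stroke→I2  (J2 effort already set via bond 0)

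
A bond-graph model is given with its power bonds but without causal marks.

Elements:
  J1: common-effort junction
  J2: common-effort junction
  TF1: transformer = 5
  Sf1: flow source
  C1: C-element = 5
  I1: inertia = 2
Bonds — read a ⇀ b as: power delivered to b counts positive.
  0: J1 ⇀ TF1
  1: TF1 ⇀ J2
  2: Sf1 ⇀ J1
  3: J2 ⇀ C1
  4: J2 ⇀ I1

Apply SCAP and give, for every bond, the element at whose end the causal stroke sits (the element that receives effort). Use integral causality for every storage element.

#2 →Sf1  (Sf1: flow source, stroke at near end)
#0 →J1  (closing 0-jn rule on J1)
#1 →TF1  (TF1: transformer flips bond 0)
#3 →J2  (prefer integral on C1)
#4 →I1  (0-jn J2 has e-setter on 3)

b0 →J1
b1 →TF1
b2 →Sf1
b3 →J2
b4 →I1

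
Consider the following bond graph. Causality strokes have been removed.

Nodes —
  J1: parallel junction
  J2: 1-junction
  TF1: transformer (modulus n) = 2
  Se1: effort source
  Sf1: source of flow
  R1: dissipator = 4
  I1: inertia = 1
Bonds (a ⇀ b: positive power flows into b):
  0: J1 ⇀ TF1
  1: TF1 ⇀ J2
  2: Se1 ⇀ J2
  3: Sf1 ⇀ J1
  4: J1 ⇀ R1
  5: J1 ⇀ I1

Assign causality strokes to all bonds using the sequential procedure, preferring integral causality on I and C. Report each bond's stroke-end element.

#2 stroke→J2  (Se1 (Se) sets effort on bond)
#3 stroke→Sf1  (source Sf1 imposes f)
#1 stroke→TF1  (J2: last free bond brings flow in)
#0 stroke→J1  (TF1 one-in-one-out from 1)
#4 stroke→R1  (J1 effort already set via bond 0)
#5 stroke→I1  (common-e at J1 fixed by 0)

bond 0 stroke→J1
bond 1 stroke→TF1
bond 2 stroke→J2
bond 3 stroke→Sf1
bond 4 stroke→R1
bond 5 stroke→I1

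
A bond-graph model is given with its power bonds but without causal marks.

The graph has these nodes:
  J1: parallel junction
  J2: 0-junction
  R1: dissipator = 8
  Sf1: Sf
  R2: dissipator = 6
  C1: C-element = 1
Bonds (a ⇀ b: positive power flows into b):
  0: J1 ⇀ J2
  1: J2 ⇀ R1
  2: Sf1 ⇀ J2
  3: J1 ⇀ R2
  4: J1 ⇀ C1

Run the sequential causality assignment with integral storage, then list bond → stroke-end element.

β0 →J2
β1 →R1
β2 →Sf1
β3 →R2
β4 →J1

bond 2 →Sf1  (Sf1 fixes flow; stroke at Sf1)
bond 4 →J1  (C1 integral (e out))
bond 0 →J2  (common-e at J1 fixed by 4)
bond 3 →R2  (J1: bond 4 brought effort, rest push out)
bond 1 →R1  (J2: bond 0 brought effort, rest push out)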